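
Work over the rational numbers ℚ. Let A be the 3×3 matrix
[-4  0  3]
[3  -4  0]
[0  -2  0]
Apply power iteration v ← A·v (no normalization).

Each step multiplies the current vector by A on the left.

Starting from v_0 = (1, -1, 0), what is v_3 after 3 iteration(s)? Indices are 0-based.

v_3 = (-130, 226, 80)

v_0 = (1, -1, 0).
v_1 = A·v_0 = (-4, 7, 2).
v_2 = A·v_1 = (22, -40, -14).
v_3 = A·v_2 = (-130, 226, 80).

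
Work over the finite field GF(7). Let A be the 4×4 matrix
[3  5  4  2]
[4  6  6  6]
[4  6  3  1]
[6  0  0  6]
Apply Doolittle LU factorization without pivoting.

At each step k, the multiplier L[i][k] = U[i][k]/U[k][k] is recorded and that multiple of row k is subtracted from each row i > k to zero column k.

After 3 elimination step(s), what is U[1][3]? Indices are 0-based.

U[1][3] = 1

k=0: U[0][0]=3
  eliminate (1,0): mult=6, new row 1: (0, 4, 3, 1); set L[1][0]=6
  eliminate (2,0): mult=6, new row 2: (0, 4, 0, 3); set L[2][0]=6
  eliminate (3,0): mult=2, new row 3: (0, 4, 6, 2); set L[3][0]=2
k=1: U[1][1]=4
  eliminate (2,1): mult=1, new row 2: (0, 0, 4, 2); set L[2][1]=1
  eliminate (3,1): mult=1, new row 3: (0, 0, 3, 1); set L[3][1]=1
k=2: U[2][2]=4
  eliminate (3,2): mult=6, new row 3: (0, 0, 0, 3); set L[3][2]=6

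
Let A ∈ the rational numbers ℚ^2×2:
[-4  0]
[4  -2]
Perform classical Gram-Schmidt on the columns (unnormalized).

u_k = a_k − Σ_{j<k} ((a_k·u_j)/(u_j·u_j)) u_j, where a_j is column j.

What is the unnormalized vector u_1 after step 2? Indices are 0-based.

Step 1: u_0 = a_0 = (-4, 4).
Step 2: u_1 = a_1 − (-1/4)·u_0 = (-1, -1).

u_1 = (-1, -1)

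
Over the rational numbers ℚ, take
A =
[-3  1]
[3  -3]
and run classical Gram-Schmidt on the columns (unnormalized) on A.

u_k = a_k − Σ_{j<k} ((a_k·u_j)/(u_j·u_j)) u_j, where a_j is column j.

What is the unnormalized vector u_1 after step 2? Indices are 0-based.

u_1 = (-1, -1)

Step 1: u_0 = a_0 = (-3, 3).
Step 2: u_1 = a_1 − (-2/3)·u_0 = (-1, -1).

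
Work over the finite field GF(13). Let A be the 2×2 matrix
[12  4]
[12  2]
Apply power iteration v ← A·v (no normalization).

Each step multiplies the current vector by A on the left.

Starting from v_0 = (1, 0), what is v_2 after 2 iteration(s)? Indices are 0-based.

v_0 = (1, 0).
v_1 = A·v_0 = (12, 12).
v_2 = A·v_1 = (10, 12).

v_2 = (10, 12)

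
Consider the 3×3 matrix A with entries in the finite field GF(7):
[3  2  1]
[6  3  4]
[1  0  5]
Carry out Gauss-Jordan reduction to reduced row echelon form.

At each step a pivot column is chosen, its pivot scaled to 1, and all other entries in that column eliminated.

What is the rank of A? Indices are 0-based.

pivot(0,0)=3: scale R0 → (1, 3, 5)
  clear (1,0): R1 −= (6)R0 → (0, 6, 2)
  clear (2,0): R2 −= (1)R0 → (0, 4, 0)
pivot(1,1)=6: scale R1 → (0, 1, 5)
  clear (0,1): R0 −= (3)R1 → (1, 0, 4)
  clear (2,1): R2 −= (4)R1 → (0, 0, 1)
pivot(2,2)=1: scale R2 → (0, 0, 1)
  clear (0,2): R0 −= (4)R2 → (1, 0, 0)
  clear (1,2): R1 −= (5)R2 → (0, 1, 0)

rank = 3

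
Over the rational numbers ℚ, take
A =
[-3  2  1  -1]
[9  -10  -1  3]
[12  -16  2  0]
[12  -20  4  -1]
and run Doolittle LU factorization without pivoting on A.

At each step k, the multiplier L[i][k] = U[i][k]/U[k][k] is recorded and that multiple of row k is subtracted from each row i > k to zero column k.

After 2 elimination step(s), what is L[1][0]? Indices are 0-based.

Step 1: pivot at (0,0) is -3.
  row1 ← row1 − (-3)·row0  ⇒  L[1][0]=-3, U row1=(0, -4, 2, 0)
  row2 ← row2 − (-4)·row0  ⇒  L[2][0]=-4, U row2=(0, -8, 6, -4)
  row3 ← row3 − (-4)·row0  ⇒  L[3][0]=-4, U row3=(0, -12, 8, -5)
Step 2: pivot at (1,1) is -4.
  row2 ← row2 − (2)·row1  ⇒  L[2][1]=2, U row2=(0, 0, 2, -4)
  row3 ← row3 − (3)·row1  ⇒  L[3][1]=3, U row3=(0, 0, 2, -5)

L[1][0] = -3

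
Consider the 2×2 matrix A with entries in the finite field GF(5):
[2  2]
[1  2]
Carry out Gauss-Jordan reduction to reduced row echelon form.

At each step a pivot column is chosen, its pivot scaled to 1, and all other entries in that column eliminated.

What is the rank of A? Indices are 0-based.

step 1: normalize row 0 (÷2) = (1, 1)
  row 1: subtract 1×row0 = (0, 1)
step 2: normalize row 1 (÷1) = (0, 1)
  row 0: subtract 1×row1 = (1, 0)

rank = 2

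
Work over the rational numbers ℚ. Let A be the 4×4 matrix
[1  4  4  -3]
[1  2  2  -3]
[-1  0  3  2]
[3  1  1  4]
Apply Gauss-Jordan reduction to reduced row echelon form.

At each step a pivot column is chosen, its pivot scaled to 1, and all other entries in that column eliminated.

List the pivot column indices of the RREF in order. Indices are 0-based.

pivot(0,0)=1: scale R0 → (1, 4, 4, -3)
  clear (1,0): R1 −= (1)R0 → (0, -2, -2, 0)
  clear (2,0): R2 −= (-1)R0 → (0, 4, 7, -1)
  clear (3,0): R3 −= (3)R0 → (0, -11, -11, 13)
pivot(1,1)=-2: scale R1 → (0, 1, 1, 0)
  clear (0,1): R0 −= (4)R1 → (1, 0, 0, -3)
  clear (2,1): R2 −= (4)R1 → (0, 0, 3, -1)
  clear (3,1): R3 −= (-11)R1 → (0, 0, 0, 13)
pivot(2,2)=3: scale R2 → (0, 0, 1, -1/3)
  clear (1,2): R1 −= (1)R2 → (0, 1, 0, 1/3)
pivot(3,3)=13: scale R3 → (0, 0, 0, 1)
  clear (0,3): R0 −= (-3)R3 → (1, 0, 0, 0)
  clear (1,3): R1 −= (1/3)R3 → (0, 1, 0, 0)
  clear (2,3): R2 −= (-1/3)R3 → (0, 0, 1, 0)

pivot columns: 0, 1, 2, 3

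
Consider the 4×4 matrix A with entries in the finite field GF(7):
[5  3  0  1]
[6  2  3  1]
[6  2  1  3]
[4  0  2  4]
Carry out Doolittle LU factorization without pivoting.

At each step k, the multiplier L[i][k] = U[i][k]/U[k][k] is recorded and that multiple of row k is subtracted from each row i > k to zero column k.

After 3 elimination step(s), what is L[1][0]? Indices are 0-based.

Step 1: pivot at (0,0) is 5.
  row1 ← row1 − (4)·row0  ⇒  L[1][0]=4, U row1=(0, 4, 3, 4)
  row2 ← row2 − (4)·row0  ⇒  L[2][0]=4, U row2=(0, 4, 1, 6)
  row3 ← row3 − (5)·row0  ⇒  L[3][0]=5, U row3=(0, 6, 2, 6)
Step 2: pivot at (1,1) is 4.
  row2 ← row2 − (1)·row1  ⇒  L[2][1]=1, U row2=(0, 0, 5, 2)
  row3 ← row3 − (5)·row1  ⇒  L[3][1]=5, U row3=(0, 0, 1, 0)
Step 3: pivot at (2,2) is 5.
  row3 ← row3 − (3)·row2  ⇒  L[3][2]=3, U row3=(0, 0, 0, 1)

L[1][0] = 4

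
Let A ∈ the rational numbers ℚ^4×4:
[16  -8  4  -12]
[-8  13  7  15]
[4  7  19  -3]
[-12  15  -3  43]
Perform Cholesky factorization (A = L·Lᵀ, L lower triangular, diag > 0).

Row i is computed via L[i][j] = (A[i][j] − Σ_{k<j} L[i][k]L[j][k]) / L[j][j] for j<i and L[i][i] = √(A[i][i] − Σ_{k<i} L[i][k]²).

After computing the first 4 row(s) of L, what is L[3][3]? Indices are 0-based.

Step 1: L[0][0] = √(16) = 4.
  L[1][0] = (-8) / L[0][0] = -2.
Step 2: L[1][1] = √(9) = 3.
  L[2][0] = (4) / L[0][0] = 1.
  L[2][1] = (9) / L[1][1] = 3.
Step 3: L[2][2] = √(9) = 3.
  L[3][0] = (-12) / L[0][0] = -3.
  L[3][1] = (9) / L[1][1] = 3.
  L[3][2] = (-9) / L[2][2] = -3.
Step 4: L[3][3] = √(16) = 4.

L[3][3] = 4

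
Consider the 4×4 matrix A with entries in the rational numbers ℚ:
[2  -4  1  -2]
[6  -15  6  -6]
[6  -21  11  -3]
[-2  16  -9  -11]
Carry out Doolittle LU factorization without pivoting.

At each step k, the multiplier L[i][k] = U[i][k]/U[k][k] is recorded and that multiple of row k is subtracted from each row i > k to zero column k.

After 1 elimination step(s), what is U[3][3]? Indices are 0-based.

[col 0] pivot 2
  R1 -= 3*R0 → (0, -3, 3, 0)  (L[1][0] := 3)
  R2 -= 3*R0 → (0, -9, 8, 3)  (L[2][0] := 3)
  R3 -= -1*R0 → (0, 12, -8, -13)  (L[3][0] := -1)

U[3][3] = -13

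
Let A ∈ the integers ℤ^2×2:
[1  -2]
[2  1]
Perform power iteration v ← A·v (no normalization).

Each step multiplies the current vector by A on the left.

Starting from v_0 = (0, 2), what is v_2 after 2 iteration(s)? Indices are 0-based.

v_2 = (-8, -6)

v_0 = (0, 2).
v_1 = A·v_0 = (-4, 2).
v_2 = A·v_1 = (-8, -6).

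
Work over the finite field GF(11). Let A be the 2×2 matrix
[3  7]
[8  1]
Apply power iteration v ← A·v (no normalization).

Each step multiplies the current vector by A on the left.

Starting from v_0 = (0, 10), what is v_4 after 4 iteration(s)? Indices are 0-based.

v_0 = (0, 10).
v_1 = A·v_0 = (4, 10).
v_2 = A·v_1 = (5, 9).
v_3 = A·v_2 = (1, 5).
v_4 = A·v_3 = (5, 2).

v_4 = (5, 2)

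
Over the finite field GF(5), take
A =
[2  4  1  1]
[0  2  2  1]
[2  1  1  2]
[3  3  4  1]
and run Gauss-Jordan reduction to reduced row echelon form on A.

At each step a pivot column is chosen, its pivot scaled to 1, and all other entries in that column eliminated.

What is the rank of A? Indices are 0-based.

[1] R0 /= 2  ⇒  (1, 2, 3, 3)
     R2 -= 2·R0  ⇒  (0, 2, 0, 1)
     R3 -= 3·R0  ⇒  (0, 2, 0, 2)
[2] R1 /= 2  ⇒  (0, 1, 1, 3)
     R0 -= 2·R1  ⇒  (1, 0, 1, 2)
     R2 -= 2·R1  ⇒  (0, 0, 3, 0)
     R3 -= 2·R1  ⇒  (0, 0, 3, 1)
[3] R2 /= 3  ⇒  (0, 0, 1, 0)
     R0 -= 1·R2  ⇒  (1, 0, 0, 2)
     R1 -= 1·R2  ⇒  (0, 1, 0, 3)
     R3 -= 3·R2  ⇒  (0, 0, 0, 1)
[4] R3 /= 1  ⇒  (0, 0, 0, 1)
     R0 -= 2·R3  ⇒  (1, 0, 0, 0)
     R1 -= 3·R3  ⇒  (0, 1, 0, 0)

rank = 4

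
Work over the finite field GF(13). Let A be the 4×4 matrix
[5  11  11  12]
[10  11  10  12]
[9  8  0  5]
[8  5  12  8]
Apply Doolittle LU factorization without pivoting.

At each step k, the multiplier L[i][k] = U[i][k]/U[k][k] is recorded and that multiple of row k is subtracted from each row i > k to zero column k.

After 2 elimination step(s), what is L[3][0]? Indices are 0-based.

Step 1: pivot at (0,0) is 5.
  row1 ← row1 − (2)·row0  ⇒  L[1][0]=2, U row1=(0, 2, 1, 1)
  row2 ← row2 − (7)·row0  ⇒  L[2][0]=7, U row2=(0, 9, 1, 12)
  row3 ← row3 − (12)·row0  ⇒  L[3][0]=12, U row3=(0, 3, 10, 7)
Step 2: pivot at (1,1) is 2.
  row2 ← row2 − (11)·row1  ⇒  L[2][1]=11, U row2=(0, 0, 3, 1)
  row3 ← row3 − (8)·row1  ⇒  L[3][1]=8, U row3=(0, 0, 2, 12)

L[3][0] = 12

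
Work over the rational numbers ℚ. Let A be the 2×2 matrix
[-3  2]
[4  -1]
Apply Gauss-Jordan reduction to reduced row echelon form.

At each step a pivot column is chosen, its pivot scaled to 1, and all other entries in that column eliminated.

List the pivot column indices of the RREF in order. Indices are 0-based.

step 1: normalize row 0 (÷-3) = (1, -2/3)
  row 1: subtract 4×row0 = (0, 5/3)
step 2: normalize row 1 (÷5/3) = (0, 1)
  row 0: subtract -2/3×row1 = (1, 0)

pivot columns: 0, 1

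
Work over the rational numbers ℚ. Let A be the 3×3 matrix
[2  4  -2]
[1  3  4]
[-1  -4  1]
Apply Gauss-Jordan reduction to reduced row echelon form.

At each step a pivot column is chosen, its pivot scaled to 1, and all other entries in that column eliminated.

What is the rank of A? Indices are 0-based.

step 1: normalize row 0 (÷2) = (1, 2, -1)
  row 1: subtract 1×row0 = (0, 1, 5)
  row 2: subtract -1×row0 = (0, -2, 0)
step 2: normalize row 1 (÷1) = (0, 1, 5)
  row 0: subtract 2×row1 = (1, 0, -11)
  row 2: subtract -2×row1 = (0, 0, 10)
step 3: normalize row 2 (÷10) = (0, 0, 1)
  row 0: subtract -11×row2 = (1, 0, 0)
  row 1: subtract 5×row2 = (0, 1, 0)

rank = 3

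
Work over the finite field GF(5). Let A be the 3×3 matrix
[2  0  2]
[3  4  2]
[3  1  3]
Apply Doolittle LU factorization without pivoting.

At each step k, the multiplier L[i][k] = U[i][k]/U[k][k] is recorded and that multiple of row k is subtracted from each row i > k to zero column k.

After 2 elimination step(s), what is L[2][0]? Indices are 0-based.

L[2][0] = 4

Step 1: pivot at (0,0) is 2.
  row1 ← row1 − (4)·row0  ⇒  L[1][0]=4, U row1=(0, 4, 4)
  row2 ← row2 − (4)·row0  ⇒  L[2][0]=4, U row2=(0, 1, 0)
Step 2: pivot at (1,1) is 4.
  row2 ← row2 − (4)·row1  ⇒  L[2][1]=4, U row2=(0, 0, 4)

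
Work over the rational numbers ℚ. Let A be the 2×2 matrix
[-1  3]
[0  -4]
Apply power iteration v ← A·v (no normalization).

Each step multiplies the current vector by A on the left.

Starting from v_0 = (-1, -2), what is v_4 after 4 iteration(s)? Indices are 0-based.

v_4 = (509, -512)

v_0 = (-1, -2).
v_1 = A·v_0 = (-5, 8).
v_2 = A·v_1 = (29, -32).
v_3 = A·v_2 = (-125, 128).
v_4 = A·v_3 = (509, -512).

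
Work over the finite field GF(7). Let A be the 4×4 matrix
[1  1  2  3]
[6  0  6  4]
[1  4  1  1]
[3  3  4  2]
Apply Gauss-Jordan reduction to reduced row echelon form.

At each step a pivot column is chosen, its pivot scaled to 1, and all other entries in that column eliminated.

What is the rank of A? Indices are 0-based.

[1] R0 /= 1  ⇒  (1, 1, 2, 3)
     R1 -= 6·R0  ⇒  (0, 1, 1, 0)
     R2 -= 1·R0  ⇒  (0, 3, 6, 5)
     R3 -= 3·R0  ⇒  (0, 0, 5, 0)
[2] R1 /= 1  ⇒  (0, 1, 1, 0)
     R0 -= 1·R1  ⇒  (1, 0, 1, 3)
     R2 -= 3·R1  ⇒  (0, 0, 3, 5)
[3] R2 /= 3  ⇒  (0, 0, 1, 4)
     R0 -= 1·R2  ⇒  (1, 0, 0, 6)
     R1 -= 1·R2  ⇒  (0, 1, 0, 3)
     R3 -= 5·R2  ⇒  (0, 0, 0, 1)
[4] R3 /= 1  ⇒  (0, 0, 0, 1)
     R0 -= 6·R3  ⇒  (1, 0, 0, 0)
     R1 -= 3·R3  ⇒  (0, 1, 0, 0)
     R2 -= 4·R3  ⇒  (0, 0, 1, 0)

rank = 4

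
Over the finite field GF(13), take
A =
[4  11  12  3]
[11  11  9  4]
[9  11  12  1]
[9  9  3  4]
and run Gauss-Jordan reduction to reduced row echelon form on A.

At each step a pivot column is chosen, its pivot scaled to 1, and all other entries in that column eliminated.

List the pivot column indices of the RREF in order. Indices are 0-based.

step 1: normalize row 0 (÷4) = (1, 6, 3, 4)
  row 1: subtract 11×row0 = (0, 10, 2, 12)
  row 2: subtract 9×row0 = (0, 9, 11, 4)
  row 3: subtract 9×row0 = (0, 7, 2, 7)
step 2: normalize row 1 (÷10) = (0, 1, 8, 9)
  row 0: subtract 6×row1 = (1, 0, 7, 2)
  row 2: subtract 9×row1 = (0, 0, 4, 1)
  row 3: subtract 7×row1 = (0, 0, 11, 9)
step 3: normalize row 2 (÷4) = (0, 0, 1, 10)
  row 0: subtract 7×row2 = (1, 0, 0, 10)
  row 1: subtract 8×row2 = (0, 1, 0, 7)
  row 3: subtract 11×row2 = (0, 0, 0, 3)
step 4: normalize row 3 (÷3) = (0, 0, 0, 1)
  row 0: subtract 10×row3 = (1, 0, 0, 0)
  row 1: subtract 7×row3 = (0, 1, 0, 0)
  row 2: subtract 10×row3 = (0, 0, 1, 0)

pivot columns: 0, 1, 2, 3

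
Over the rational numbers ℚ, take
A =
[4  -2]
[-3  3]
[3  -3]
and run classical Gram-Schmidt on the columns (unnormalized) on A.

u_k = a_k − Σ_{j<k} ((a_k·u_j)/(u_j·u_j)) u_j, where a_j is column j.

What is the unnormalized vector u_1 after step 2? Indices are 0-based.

u_1 = (18/17, 12/17, -12/17)

Step 1: u_0 = a_0 = (4, -3, 3).
Step 2: u_1 = a_1 − (-13/17)·u_0 = (18/17, 12/17, -12/17).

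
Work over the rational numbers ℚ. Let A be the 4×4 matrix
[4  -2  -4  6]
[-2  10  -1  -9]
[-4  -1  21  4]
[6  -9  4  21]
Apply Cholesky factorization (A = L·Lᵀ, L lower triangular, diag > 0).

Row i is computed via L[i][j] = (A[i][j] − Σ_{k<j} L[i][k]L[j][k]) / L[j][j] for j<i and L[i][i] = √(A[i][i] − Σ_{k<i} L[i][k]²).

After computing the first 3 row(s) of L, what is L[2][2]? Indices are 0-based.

Step 1: L[0][0] = √(4) = 2.
  L[1][0] = (-2) / L[0][0] = -1.
Step 2: L[1][1] = √(9) = 3.
  L[2][0] = (-4) / L[0][0] = -2.
  L[2][1] = (-3) / L[1][1] = -1.
Step 3: L[2][2] = √(16) = 4.

L[2][2] = 4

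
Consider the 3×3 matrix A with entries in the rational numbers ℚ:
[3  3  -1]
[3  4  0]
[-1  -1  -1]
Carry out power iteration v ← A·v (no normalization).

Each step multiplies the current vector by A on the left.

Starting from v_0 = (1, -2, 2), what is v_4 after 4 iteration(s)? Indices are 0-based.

v_0 = (1, -2, 2).
v_1 = A·v_0 = (-5, -5, -1).
v_2 = A·v_1 = (-29, -35, 11).
v_3 = A·v_2 = (-203, -227, 53).
v_4 = A·v_3 = (-1343, -1517, 377).

v_4 = (-1343, -1517, 377)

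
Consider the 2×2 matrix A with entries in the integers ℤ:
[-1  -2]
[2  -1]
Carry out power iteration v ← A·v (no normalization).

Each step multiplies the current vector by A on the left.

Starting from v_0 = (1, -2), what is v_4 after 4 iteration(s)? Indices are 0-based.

v_4 = (41, 38)

v_0 = (1, -2).
v_1 = A·v_0 = (3, 4).
v_2 = A·v_1 = (-11, 2).
v_3 = A·v_2 = (7, -24).
v_4 = A·v_3 = (41, 38).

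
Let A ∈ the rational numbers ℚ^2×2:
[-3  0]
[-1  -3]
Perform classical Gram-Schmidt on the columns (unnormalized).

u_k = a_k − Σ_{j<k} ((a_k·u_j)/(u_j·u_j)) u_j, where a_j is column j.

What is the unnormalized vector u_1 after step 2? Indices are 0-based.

Step 1: u_0 = a_0 = (-3, -1).
Step 2: u_1 = a_1 − (3/10)·u_0 = (9/10, -27/10).

u_1 = (9/10, -27/10)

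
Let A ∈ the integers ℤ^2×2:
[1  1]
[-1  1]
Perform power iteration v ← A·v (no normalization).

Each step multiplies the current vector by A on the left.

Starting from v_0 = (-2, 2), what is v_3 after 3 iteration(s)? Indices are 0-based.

v_3 = (8, 0)

v_0 = (-2, 2).
v_1 = A·v_0 = (0, 4).
v_2 = A·v_1 = (4, 4).
v_3 = A·v_2 = (8, 0).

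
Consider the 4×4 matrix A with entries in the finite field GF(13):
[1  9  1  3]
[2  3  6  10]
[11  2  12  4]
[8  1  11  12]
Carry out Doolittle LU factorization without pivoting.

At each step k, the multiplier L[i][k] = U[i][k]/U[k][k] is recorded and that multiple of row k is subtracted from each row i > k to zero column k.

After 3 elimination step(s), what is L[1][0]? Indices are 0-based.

L[1][0] = 2

[col 0] pivot 1
  R1 -= 2*R0 → (0, 11, 4, 4)  (L[1][0] := 2)
  R2 -= 11*R0 → (0, 7, 1, 10)  (L[2][0] := 11)
  R3 -= 8*R0 → (0, 7, 3, 1)  (L[3][0] := 8)
[col 1] pivot 11
  R2 -= 3*R1 → (0, 0, 2, 11)  (L[2][1] := 3)
  R3 -= 3*R1 → (0, 0, 4, 2)  (L[3][1] := 3)
[col 2] pivot 2
  R3 -= 2*R2 → (0, 0, 0, 6)  (L[3][2] := 2)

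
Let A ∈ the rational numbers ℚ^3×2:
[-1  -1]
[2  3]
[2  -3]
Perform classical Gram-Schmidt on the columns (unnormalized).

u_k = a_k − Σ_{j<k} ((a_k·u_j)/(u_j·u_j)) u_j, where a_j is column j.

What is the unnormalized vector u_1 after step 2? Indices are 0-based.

u_1 = (-8/9, 25/9, -29/9)

Step 1: u_0 = a_0 = (-1, 2, 2).
Step 2: u_1 = a_1 − (1/9)·u_0 = (-8/9, 25/9, -29/9).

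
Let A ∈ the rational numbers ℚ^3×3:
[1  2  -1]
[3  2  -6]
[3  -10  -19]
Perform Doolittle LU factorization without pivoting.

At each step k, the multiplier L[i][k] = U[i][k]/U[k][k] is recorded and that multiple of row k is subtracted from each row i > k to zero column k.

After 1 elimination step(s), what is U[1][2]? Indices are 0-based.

U[1][2] = -3

[col 0] pivot 1
  R1 -= 3*R0 → (0, -4, -3)  (L[1][0] := 3)
  R2 -= 3*R0 → (0, -16, -16)  (L[2][0] := 3)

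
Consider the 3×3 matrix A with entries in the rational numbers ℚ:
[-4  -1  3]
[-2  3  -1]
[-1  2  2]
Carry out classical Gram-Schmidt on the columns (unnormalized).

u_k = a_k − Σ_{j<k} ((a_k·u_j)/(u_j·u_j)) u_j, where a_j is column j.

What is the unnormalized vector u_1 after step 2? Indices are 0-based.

Step 1: u_0 = a_0 = (-4, -2, -1).
Step 2: u_1 = a_1 − (-4/21)·u_0 = (-37/21, 55/21, 38/21).

u_1 = (-37/21, 55/21, 38/21)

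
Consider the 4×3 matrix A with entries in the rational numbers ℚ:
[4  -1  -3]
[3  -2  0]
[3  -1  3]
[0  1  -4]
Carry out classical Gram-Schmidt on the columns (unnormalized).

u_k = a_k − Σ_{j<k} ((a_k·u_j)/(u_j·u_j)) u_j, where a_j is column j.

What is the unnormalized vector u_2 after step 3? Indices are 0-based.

Step 1: u_0 = a_0 = (4, 3, 3, 0).
Step 2: u_1 = a_1 − (-13/34)·u_0 = (9/17, -29/34, 5/34, 1).
Step 3: u_2 = a_2 − (-3/34)·u_0 − (-175/69)·u_1 = (-30/23, -131/69, 251/69, -101/69).

u_2 = (-30/23, -131/69, 251/69, -101/69)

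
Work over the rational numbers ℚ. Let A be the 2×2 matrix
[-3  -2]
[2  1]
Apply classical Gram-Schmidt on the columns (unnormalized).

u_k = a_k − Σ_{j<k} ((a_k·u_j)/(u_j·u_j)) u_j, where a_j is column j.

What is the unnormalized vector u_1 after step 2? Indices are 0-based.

Step 1: u_0 = a_0 = (-3, 2).
Step 2: u_1 = a_1 − (8/13)·u_0 = (-2/13, -3/13).

u_1 = (-2/13, -3/13)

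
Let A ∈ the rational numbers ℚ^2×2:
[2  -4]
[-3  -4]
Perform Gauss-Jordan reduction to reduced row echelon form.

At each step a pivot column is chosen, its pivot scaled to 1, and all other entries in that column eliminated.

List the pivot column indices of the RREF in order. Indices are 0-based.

pivot columns: 0, 1

[1] R0 /= 2  ⇒  (1, -2)
     R1 -= -3·R0  ⇒  (0, -10)
[2] R1 /= -10  ⇒  (0, 1)
     R0 -= -2·R1  ⇒  (1, 0)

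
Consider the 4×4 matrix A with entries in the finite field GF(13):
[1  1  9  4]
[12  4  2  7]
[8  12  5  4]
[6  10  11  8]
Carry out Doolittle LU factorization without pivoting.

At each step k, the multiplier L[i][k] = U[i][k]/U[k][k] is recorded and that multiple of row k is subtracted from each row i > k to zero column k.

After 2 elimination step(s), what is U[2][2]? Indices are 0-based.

Step 1: pivot at (0,0) is 1.
  row1 ← row1 − (12)·row0  ⇒  L[1][0]=12, U row1=(0, 5, 11, 11)
  row2 ← row2 − (8)·row0  ⇒  L[2][0]=8, U row2=(0, 4, 11, 11)
  row3 ← row3 − (6)·row0  ⇒  L[3][0]=6, U row3=(0, 4, 9, 10)
Step 2: pivot at (1,1) is 5.
  row2 ← row2 − (6)·row1  ⇒  L[2][1]=6, U row2=(0, 0, 10, 10)
  row3 ← row3 − (6)·row1  ⇒  L[3][1]=6, U row3=(0, 0, 8, 9)

U[2][2] = 10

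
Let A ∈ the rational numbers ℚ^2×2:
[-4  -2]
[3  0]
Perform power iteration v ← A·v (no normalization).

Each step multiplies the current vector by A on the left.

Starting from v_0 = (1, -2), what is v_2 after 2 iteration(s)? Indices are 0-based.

v_2 = (-6, 0)

v_0 = (1, -2).
v_1 = A·v_0 = (0, 3).
v_2 = A·v_1 = (-6, 0).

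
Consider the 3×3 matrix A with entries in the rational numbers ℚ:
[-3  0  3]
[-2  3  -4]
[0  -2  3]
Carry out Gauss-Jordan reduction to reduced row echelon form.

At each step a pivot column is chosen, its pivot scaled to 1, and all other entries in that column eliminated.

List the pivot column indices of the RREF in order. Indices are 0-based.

step 1: normalize row 0 (÷-3) = (1, 0, -1)
  row 1: subtract -2×row0 = (0, 3, -6)
step 2: normalize row 1 (÷3) = (0, 1, -2)
  row 2: subtract -2×row1 = (0, 0, -1)
step 3: normalize row 2 (÷-1) = (0, 0, 1)
  row 0: subtract -1×row2 = (1, 0, 0)
  row 1: subtract -2×row2 = (0, 1, 0)

pivot columns: 0, 1, 2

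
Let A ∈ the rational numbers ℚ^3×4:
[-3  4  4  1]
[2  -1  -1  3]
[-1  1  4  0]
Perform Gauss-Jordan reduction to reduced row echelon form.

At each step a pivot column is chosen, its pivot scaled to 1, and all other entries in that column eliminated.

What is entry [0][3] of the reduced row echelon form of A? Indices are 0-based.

pivot(0,0)=-3: scale R0 → (1, -4/3, -4/3, -1/3)
  clear (1,0): R1 −= (2)R0 → (0, 5/3, 5/3, 11/3)
  clear (2,0): R2 −= (-1)R0 → (0, -1/3, 8/3, -1/3)
pivot(1,1)=5/3: scale R1 → (0, 1, 1, 11/5)
  clear (0,1): R0 −= (-4/3)R1 → (1, 0, 0, 13/5)
  clear (2,1): R2 −= (-1/3)R1 → (0, 0, 3, 2/5)
pivot(2,2)=3: scale R2 → (0, 0, 1, 2/15)
  clear (1,2): R1 −= (1)R2 → (0, 1, 0, 31/15)

M[0][3] = 13/5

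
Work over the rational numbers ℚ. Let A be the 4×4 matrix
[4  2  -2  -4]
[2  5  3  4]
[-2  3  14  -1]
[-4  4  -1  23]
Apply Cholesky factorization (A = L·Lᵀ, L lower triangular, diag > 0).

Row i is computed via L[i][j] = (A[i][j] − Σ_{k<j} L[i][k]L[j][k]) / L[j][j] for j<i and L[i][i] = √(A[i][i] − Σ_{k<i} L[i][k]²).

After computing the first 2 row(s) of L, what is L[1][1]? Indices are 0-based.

L[1][1] = 2

Step 1: L[0][0] = √(4) = 2.
  L[1][0] = (2) / L[0][0] = 1.
Step 2: L[1][1] = √(4) = 2.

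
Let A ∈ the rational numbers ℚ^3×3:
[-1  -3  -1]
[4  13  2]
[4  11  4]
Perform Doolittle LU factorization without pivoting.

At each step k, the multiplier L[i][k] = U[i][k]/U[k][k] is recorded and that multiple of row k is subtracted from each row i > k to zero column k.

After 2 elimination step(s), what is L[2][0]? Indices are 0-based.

L[2][0] = -4

[col 0] pivot -1
  R1 -= -4*R0 → (0, 1, -2)  (L[1][0] := -4)
  R2 -= -4*R0 → (0, -1, 0)  (L[2][0] := -4)
[col 1] pivot 1
  R2 -= -1*R1 → (0, 0, -2)  (L[2][1] := -1)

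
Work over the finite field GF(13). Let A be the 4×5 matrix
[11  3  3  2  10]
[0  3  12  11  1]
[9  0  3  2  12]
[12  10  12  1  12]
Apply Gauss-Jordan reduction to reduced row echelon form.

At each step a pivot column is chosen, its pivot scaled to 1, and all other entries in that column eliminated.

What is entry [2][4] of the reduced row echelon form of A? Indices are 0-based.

[1] R0 /= 11  ⇒  (1, 5, 5, 12, 8)
     R2 -= 9·R0  ⇒  (0, 7, 10, 11, 5)
     R3 -= 12·R0  ⇒  (0, 2, 4, 0, 7)
[2] R1 /= 3  ⇒  (0, 1, 4, 8, 9)
     R0 -= 5·R1  ⇒  (1, 0, 11, 11, 2)
     R2 -= 7·R1  ⇒  (0, 0, 8, 7, 7)
     R3 -= 2·R1  ⇒  (0, 0, 9, 10, 2)
[3] R2 /= 8  ⇒  (0, 0, 1, 9, 9)
     R0 -= 11·R2  ⇒  (1, 0, 0, 3, 7)
     R1 -= 4·R2  ⇒  (0, 1, 0, 11, 12)
     R3 -= 9·R2  ⇒  (0, 0, 0, 7, 12)
[4] R3 /= 7  ⇒  (0, 0, 0, 1, 11)
     R0 -= 3·R3  ⇒  (1, 0, 0, 0, 0)
     R1 -= 11·R3  ⇒  (0, 1, 0, 0, 8)
     R2 -= 9·R3  ⇒  (0, 0, 1, 0, 1)

M[2][4] = 1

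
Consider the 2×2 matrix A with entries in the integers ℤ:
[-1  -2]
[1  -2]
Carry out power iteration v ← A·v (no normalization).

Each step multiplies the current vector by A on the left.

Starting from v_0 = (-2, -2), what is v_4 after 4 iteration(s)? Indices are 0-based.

v_4 = (22, 34)

v_0 = (-2, -2).
v_1 = A·v_0 = (6, 2).
v_2 = A·v_1 = (-10, 2).
v_3 = A·v_2 = (6, -14).
v_4 = A·v_3 = (22, 34).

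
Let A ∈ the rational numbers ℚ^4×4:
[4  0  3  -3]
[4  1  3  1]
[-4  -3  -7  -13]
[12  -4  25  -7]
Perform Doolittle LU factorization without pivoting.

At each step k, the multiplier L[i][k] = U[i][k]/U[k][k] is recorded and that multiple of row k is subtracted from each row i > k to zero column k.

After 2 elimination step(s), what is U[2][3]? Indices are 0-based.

[col 0] pivot 4
  R1 -= 1*R0 → (0, 1, 0, 4)  (L[1][0] := 1)
  R2 -= -1*R0 → (0, -3, -4, -16)  (L[2][0] := -1)
  R3 -= 3*R0 → (0, -4, 16, 2)  (L[3][0] := 3)
[col 1] pivot 1
  R2 -= -3*R1 → (0, 0, -4, -4)  (L[2][1] := -3)
  R3 -= -4*R1 → (0, 0, 16, 18)  (L[3][1] := -4)

U[2][3] = -4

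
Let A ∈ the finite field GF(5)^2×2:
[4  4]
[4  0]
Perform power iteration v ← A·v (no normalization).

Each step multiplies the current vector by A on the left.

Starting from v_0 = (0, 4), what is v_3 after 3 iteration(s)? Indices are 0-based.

v_0 = (0, 4).
v_1 = A·v_0 = (1, 0).
v_2 = A·v_1 = (4, 4).
v_3 = A·v_2 = (2, 1).

v_3 = (2, 1)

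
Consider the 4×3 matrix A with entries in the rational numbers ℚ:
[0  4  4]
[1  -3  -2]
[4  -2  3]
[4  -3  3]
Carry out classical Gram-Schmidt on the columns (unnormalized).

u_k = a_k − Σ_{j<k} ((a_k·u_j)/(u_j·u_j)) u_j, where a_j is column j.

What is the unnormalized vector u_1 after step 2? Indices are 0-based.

Step 1: u_0 = a_0 = (0, 1, 4, 4).
Step 2: u_1 = a_1 − (-23/33)·u_0 = (4, -76/33, 26/33, -7/33).

u_1 = (4, -76/33, 26/33, -7/33)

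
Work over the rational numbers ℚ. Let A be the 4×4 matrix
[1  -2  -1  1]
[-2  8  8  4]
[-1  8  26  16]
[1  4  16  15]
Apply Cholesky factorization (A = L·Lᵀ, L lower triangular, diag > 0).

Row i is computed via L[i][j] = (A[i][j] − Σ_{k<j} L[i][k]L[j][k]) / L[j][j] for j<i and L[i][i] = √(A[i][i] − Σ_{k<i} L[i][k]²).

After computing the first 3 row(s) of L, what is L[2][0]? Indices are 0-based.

L[2][0] = -1

Step 1: L[0][0] = √(1) = 1.
  L[1][0] = (-2) / L[0][0] = -2.
Step 2: L[1][1] = √(4) = 2.
  L[2][0] = (-1) / L[0][0] = -1.
  L[2][1] = (6) / L[1][1] = 3.
Step 3: L[2][2] = √(16) = 4.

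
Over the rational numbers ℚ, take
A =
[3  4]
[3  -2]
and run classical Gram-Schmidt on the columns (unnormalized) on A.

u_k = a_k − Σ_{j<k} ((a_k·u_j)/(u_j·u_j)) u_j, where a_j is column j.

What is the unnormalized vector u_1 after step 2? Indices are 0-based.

Step 1: u_0 = a_0 = (3, 3).
Step 2: u_1 = a_1 − (1/3)·u_0 = (3, -3).

u_1 = (3, -3)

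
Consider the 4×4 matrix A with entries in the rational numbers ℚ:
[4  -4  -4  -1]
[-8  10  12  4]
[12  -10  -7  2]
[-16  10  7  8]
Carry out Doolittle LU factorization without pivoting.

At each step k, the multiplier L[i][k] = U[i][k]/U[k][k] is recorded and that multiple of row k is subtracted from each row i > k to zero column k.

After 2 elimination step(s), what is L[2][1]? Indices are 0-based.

L[2][1] = 1

Step 1: pivot at (0,0) is 4.
  row1 ← row1 − (-2)·row0  ⇒  L[1][0]=-2, U row1=(0, 2, 4, 2)
  row2 ← row2 − (3)·row0  ⇒  L[2][0]=3, U row2=(0, 2, 5, 5)
  row3 ← row3 − (-4)·row0  ⇒  L[3][0]=-4, U row3=(0, -6, -9, 4)
Step 2: pivot at (1,1) is 2.
  row2 ← row2 − (1)·row1  ⇒  L[2][1]=1, U row2=(0, 0, 1, 3)
  row3 ← row3 − (-3)·row1  ⇒  L[3][1]=-3, U row3=(0, 0, 3, 10)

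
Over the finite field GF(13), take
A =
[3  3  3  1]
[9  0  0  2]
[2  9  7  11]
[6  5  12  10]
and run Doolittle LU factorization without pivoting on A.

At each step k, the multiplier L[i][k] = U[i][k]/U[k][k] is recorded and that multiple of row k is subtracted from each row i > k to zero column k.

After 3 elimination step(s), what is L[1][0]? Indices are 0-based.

k=0: U[0][0]=3
  eliminate (1,0): mult=3, new row 1: (0, 4, 4, 12); set L[1][0]=3
  eliminate (2,0): mult=5, new row 2: (0, 7, 5, 6); set L[2][0]=5
  eliminate (3,0): mult=2, new row 3: (0, 12, 6, 8); set L[3][0]=2
k=1: U[1][1]=4
  eliminate (2,1): mult=5, new row 2: (0, 0, 11, 11); set L[2][1]=5
  eliminate (3,1): mult=3, new row 3: (0, 0, 7, 11); set L[3][1]=3
k=2: U[2][2]=11
  eliminate (3,2): mult=3, new row 3: (0, 0, 0, 4); set L[3][2]=3

L[1][0] = 3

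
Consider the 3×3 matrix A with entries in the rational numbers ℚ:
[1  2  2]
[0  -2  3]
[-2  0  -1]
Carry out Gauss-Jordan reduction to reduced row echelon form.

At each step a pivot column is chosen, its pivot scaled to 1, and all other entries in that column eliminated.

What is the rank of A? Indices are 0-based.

rank = 3

step 1: normalize row 0 (÷1) = (1, 2, 2)
  row 2: subtract -2×row0 = (0, 4, 3)
step 2: normalize row 1 (÷-2) = (0, 1, -3/2)
  row 0: subtract 2×row1 = (1, 0, 5)
  row 2: subtract 4×row1 = (0, 0, 9)
step 3: normalize row 2 (÷9) = (0, 0, 1)
  row 0: subtract 5×row2 = (1, 0, 0)
  row 1: subtract -3/2×row2 = (0, 1, 0)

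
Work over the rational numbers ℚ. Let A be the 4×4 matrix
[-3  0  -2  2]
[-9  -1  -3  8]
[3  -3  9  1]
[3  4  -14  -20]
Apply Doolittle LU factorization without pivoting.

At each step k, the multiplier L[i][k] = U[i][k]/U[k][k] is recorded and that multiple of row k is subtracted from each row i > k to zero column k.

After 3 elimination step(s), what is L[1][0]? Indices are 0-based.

k=0: U[0][0]=-3
  eliminate (1,0): mult=3, new row 1: (0, -1, 3, 2); set L[1][0]=3
  eliminate (2,0): mult=-1, new row 2: (0, -3, 7, 3); set L[2][0]=-1
  eliminate (3,0): mult=-1, new row 3: (0, 4, -16, -18); set L[3][0]=-1
k=1: U[1][1]=-1
  eliminate (2,1): mult=3, new row 2: (0, 0, -2, -3); set L[2][1]=3
  eliminate (3,1): mult=-4, new row 3: (0, 0, -4, -10); set L[3][1]=-4
k=2: U[2][2]=-2
  eliminate (3,2): mult=2, new row 3: (0, 0, 0, -4); set L[3][2]=2

L[1][0] = 3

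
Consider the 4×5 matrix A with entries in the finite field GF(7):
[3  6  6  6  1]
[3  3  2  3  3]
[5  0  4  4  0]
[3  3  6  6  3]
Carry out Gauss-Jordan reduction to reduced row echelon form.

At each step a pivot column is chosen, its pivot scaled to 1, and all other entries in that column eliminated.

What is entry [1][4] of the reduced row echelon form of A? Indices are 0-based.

M[1][4] = 4

step 1: normalize row 0 (÷3) = (1, 2, 2, 2, 5)
  row 1: subtract 3×row0 = (0, 4, 3, 4, 2)
  row 2: subtract 5×row0 = (0, 4, 1, 1, 3)
  row 3: subtract 3×row0 = (0, 4, 0, 0, 2)
step 2: normalize row 1 (÷4) = (0, 1, 6, 1, 4)
  row 0: subtract 2×row1 = (1, 0, 4, 0, 4)
  row 2: subtract 4×row1 = (0, 0, 5, 4, 1)
  row 3: subtract 4×row1 = (0, 0, 4, 3, 0)
step 3: normalize row 2 (÷5) = (0, 0, 1, 5, 3)
  row 0: subtract 4×row2 = (1, 0, 0, 1, 6)
  row 1: subtract 6×row2 = (0, 1, 0, 6, 0)
  row 3: subtract 4×row2 = (0, 0, 0, 4, 2)
step 4: normalize row 3 (÷4) = (0, 0, 0, 1, 4)
  row 0: subtract 1×row3 = (1, 0, 0, 0, 2)
  row 1: subtract 6×row3 = (0, 1, 0, 0, 4)
  row 2: subtract 5×row3 = (0, 0, 1, 0, 4)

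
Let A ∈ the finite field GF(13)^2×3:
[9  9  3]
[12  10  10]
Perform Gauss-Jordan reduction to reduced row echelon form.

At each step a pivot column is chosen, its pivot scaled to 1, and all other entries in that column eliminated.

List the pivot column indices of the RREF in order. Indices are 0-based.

pivot columns: 0, 1

[1] R0 /= 9  ⇒  (1, 1, 9)
     R1 -= 12·R0  ⇒  (0, 11, 6)
[2] R1 /= 11  ⇒  (0, 1, 10)
     R0 -= 1·R1  ⇒  (1, 0, 12)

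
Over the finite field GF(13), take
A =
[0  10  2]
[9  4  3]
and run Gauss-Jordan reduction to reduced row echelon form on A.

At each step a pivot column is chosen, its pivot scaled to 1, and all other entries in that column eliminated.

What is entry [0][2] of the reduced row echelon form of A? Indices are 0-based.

step 1: exchange rows 0,1
step 1: normalize row 0 (÷9) = (1, 12, 9)
step 2: normalize row 1 (÷10) = (0, 1, 8)
  row 0: subtract 12×row1 = (1, 0, 4)

M[0][2] = 4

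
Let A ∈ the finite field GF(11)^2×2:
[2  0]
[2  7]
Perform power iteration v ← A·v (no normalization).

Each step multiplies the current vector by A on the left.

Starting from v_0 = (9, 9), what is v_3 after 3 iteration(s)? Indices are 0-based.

v_0 = (9, 9).
v_1 = A·v_0 = (7, 4).
v_2 = A·v_1 = (3, 9).
v_3 = A·v_2 = (6, 3).

v_3 = (6, 3)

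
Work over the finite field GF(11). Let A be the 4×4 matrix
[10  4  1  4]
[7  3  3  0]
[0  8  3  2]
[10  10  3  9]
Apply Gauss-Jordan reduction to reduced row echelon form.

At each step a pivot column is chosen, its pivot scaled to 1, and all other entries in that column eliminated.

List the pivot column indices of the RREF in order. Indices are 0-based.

pivot columns: 0, 1, 2, 3

pivot(0,0)=10: scale R0 → (1, 7, 10, 7)
  clear (1,0): R1 −= (7)R0 → (0, 9, 10, 6)
  clear (3,0): R3 −= (10)R0 → (0, 6, 2, 5)
pivot(1,1)=9: scale R1 → (0, 1, 6, 8)
  clear (0,1): R0 −= (7)R1 → (1, 0, 1, 6)
  clear (2,1): R2 −= (8)R1 → (0, 0, 10, 4)
  clear (3,1): R3 −= (6)R1 → (0, 0, 10, 1)
pivot(2,2)=10: scale R2 → (0, 0, 1, 7)
  clear (0,2): R0 −= (1)R2 → (1, 0, 0, 10)
  clear (1,2): R1 −= (6)R2 → (0, 1, 0, 10)
  clear (3,2): R3 −= (10)R2 → (0, 0, 0, 8)
pivot(3,3)=8: scale R3 → (0, 0, 0, 1)
  clear (0,3): R0 −= (10)R3 → (1, 0, 0, 0)
  clear (1,3): R1 −= (10)R3 → (0, 1, 0, 0)
  clear (2,3): R2 −= (7)R3 → (0, 0, 1, 0)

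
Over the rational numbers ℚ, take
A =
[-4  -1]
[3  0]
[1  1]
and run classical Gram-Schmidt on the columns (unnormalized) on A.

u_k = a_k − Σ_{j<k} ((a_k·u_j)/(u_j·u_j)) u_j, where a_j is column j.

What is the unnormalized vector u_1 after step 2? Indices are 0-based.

u_1 = (-3/13, -15/26, 21/26)

Step 1: u_0 = a_0 = (-4, 3, 1).
Step 2: u_1 = a_1 − (5/26)·u_0 = (-3/13, -15/26, 21/26).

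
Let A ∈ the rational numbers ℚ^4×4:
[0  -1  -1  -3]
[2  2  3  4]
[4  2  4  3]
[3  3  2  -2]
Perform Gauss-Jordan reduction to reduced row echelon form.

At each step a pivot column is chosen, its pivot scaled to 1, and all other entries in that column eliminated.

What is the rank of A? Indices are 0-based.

step 1: exchange rows 0,1
step 1: normalize row 0 (÷2) = (1, 1, 3/2, 2)
  row 2: subtract 4×row0 = (0, -2, -2, -5)
  row 3: subtract 3×row0 = (0, 0, -5/2, -8)
step 2: normalize row 1 (÷-1) = (0, 1, 1, 3)
  row 0: subtract 1×row1 = (1, 0, 1/2, -1)
  row 2: subtract -2×row1 = (0, 0, 0, 1)
step 3: exchange rows 2,3
step 3: normalize row 2 (÷-5/2) = (0, 0, 1, 16/5)
  row 0: subtract 1/2×row2 = (1, 0, 0, -13/5)
  row 1: subtract 1×row2 = (0, 1, 0, -1/5)
step 4: normalize row 3 (÷1) = (0, 0, 0, 1)
  row 0: subtract -13/5×row3 = (1, 0, 0, 0)
  row 1: subtract -1/5×row3 = (0, 1, 0, 0)
  row 2: subtract 16/5×row3 = (0, 0, 1, 0)

rank = 4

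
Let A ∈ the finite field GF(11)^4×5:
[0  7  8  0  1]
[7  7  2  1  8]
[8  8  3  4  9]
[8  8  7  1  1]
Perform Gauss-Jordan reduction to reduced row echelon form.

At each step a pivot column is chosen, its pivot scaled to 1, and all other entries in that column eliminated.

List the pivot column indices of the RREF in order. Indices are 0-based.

pivot columns: 0, 1, 2, 3

step 1: exchange rows 0,1
step 1: normalize row 0 (÷7) = (1, 1, 5, 8, 9)
  row 2: subtract 8×row0 = (0, 0, 7, 6, 3)
  row 3: subtract 8×row0 = (0, 0, 0, 3, 6)
step 2: normalize row 1 (÷7) = (0, 1, 9, 0, 8)
  row 0: subtract 1×row1 = (1, 0, 7, 8, 1)
step 3: normalize row 2 (÷7) = (0, 0, 1, 4, 2)
  row 0: subtract 7×row2 = (1, 0, 0, 2, 9)
  row 1: subtract 9×row2 = (0, 1, 0, 8, 1)
step 4: normalize row 3 (÷3) = (0, 0, 0, 1, 2)
  row 0: subtract 2×row3 = (1, 0, 0, 0, 5)
  row 1: subtract 8×row3 = (0, 1, 0, 0, 7)
  row 2: subtract 4×row3 = (0, 0, 1, 0, 5)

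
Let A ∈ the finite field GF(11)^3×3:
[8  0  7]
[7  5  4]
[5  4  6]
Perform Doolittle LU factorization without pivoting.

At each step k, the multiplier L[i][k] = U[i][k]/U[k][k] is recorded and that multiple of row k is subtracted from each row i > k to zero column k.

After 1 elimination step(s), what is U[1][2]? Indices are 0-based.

U[1][2] = 2

Step 1: pivot at (0,0) is 8.
  row1 ← row1 − (5)·row0  ⇒  L[1][0]=5, U row1=(0, 5, 2)
  row2 ← row2 − (2)·row0  ⇒  L[2][0]=2, U row2=(0, 4, 3)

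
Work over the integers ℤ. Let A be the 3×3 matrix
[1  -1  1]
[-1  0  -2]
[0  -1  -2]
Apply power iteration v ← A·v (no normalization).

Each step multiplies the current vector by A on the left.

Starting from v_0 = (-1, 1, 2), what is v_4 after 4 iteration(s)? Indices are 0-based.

v_4 = (-11, 71, 96)

v_0 = (-1, 1, 2).
v_1 = A·v_0 = (0, -3, -5).
v_2 = A·v_1 = (-2, 10, 13).
v_3 = A·v_2 = (1, -24, -36).
v_4 = A·v_3 = (-11, 71, 96).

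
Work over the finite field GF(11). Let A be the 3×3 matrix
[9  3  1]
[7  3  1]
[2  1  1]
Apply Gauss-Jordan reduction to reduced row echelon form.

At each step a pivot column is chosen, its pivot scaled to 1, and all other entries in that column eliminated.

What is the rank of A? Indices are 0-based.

pivot(0,0)=9: scale R0 → (1, 4, 5)
  clear (1,0): R1 −= (7)R0 → (0, 8, 10)
  clear (2,0): R2 −= (2)R0 → (0, 4, 2)
pivot(1,1)=8: scale R1 → (0, 1, 4)
  clear (0,1): R0 −= (4)R1 → (1, 0, 0)
  clear (2,1): R2 −= (4)R1 → (0, 0, 8)
pivot(2,2)=8: scale R2 → (0, 0, 1)
  clear (1,2): R1 −= (4)R2 → (0, 1, 0)

rank = 3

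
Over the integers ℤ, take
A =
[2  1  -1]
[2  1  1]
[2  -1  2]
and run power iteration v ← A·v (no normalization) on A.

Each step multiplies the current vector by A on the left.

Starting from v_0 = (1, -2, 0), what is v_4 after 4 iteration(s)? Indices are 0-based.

v_4 = (-24, -16, -20)

v_0 = (1, -2, 0).
v_1 = A·v_0 = (0, 0, 4).
v_2 = A·v_1 = (-4, 4, 8).
v_3 = A·v_2 = (-12, 4, 4).
v_4 = A·v_3 = (-24, -16, -20).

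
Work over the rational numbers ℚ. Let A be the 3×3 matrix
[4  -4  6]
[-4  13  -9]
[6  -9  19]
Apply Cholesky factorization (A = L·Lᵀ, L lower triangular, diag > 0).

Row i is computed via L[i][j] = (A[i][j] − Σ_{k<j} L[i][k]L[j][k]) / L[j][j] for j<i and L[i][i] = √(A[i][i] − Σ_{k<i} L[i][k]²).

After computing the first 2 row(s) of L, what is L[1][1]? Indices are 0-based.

Step 1: L[0][0] = √(4) = 2.
  L[1][0] = (-4) / L[0][0] = -2.
Step 2: L[1][1] = √(9) = 3.

L[1][1] = 3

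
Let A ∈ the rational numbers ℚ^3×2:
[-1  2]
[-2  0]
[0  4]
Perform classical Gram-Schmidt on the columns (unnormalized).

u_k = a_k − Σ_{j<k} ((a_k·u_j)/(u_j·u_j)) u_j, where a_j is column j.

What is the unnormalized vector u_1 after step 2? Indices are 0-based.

u_1 = (8/5, -4/5, 4)

Step 1: u_0 = a_0 = (-1, -2, 0).
Step 2: u_1 = a_1 − (-2/5)·u_0 = (8/5, -4/5, 4).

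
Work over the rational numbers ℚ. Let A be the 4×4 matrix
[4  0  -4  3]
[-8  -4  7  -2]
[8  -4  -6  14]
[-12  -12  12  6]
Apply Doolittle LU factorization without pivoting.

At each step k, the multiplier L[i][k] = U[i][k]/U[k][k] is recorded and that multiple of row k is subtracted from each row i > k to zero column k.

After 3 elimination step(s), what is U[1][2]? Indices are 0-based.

U[1][2] = -1

k=0: U[0][0]=4
  eliminate (1,0): mult=-2, new row 1: (0, -4, -1, 4); set L[1][0]=-2
  eliminate (2,0): mult=2, new row 2: (0, -4, 2, 8); set L[2][0]=2
  eliminate (3,0): mult=-3, new row 3: (0, -12, 0, 15); set L[3][0]=-3
k=1: U[1][1]=-4
  eliminate (2,1): mult=1, new row 2: (0, 0, 3, 4); set L[2][1]=1
  eliminate (3,1): mult=3, new row 3: (0, 0, 3, 3); set L[3][1]=3
k=2: U[2][2]=3
  eliminate (3,2): mult=1, new row 3: (0, 0, 0, -1); set L[3][2]=1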